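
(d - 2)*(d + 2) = d^2 - 4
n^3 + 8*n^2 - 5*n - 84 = (n - 3)*(n + 4)*(n + 7)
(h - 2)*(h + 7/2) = h^2 + 3*h/2 - 7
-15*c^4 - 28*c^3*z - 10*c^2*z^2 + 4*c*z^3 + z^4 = (-3*c + z)*(c + z)^2*(5*c + z)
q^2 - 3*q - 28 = (q - 7)*(q + 4)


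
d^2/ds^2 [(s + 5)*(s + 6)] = 2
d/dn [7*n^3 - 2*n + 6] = 21*n^2 - 2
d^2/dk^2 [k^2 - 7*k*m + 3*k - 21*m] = 2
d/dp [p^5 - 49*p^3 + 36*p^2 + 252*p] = 5*p^4 - 147*p^2 + 72*p + 252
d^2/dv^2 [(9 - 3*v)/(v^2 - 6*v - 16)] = 6*(v - 3)*(-3*v^2 + 18*v + 4*(v - 3)^2 + 48)/(-v^2 + 6*v + 16)^3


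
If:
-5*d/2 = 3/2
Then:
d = -3/5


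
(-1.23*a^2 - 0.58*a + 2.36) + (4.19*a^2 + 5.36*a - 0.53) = 2.96*a^2 + 4.78*a + 1.83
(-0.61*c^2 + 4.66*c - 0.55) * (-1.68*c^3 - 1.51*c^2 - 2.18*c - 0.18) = 1.0248*c^5 - 6.9077*c^4 - 4.7828*c^3 - 9.2185*c^2 + 0.3602*c + 0.099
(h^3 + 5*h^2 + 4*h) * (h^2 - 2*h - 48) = h^5 + 3*h^4 - 54*h^3 - 248*h^2 - 192*h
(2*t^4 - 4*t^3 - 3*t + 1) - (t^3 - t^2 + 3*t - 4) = 2*t^4 - 5*t^3 + t^2 - 6*t + 5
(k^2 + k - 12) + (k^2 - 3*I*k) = 2*k^2 + k - 3*I*k - 12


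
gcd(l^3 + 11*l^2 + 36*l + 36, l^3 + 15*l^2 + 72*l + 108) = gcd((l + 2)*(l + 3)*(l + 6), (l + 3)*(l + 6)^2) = l^2 + 9*l + 18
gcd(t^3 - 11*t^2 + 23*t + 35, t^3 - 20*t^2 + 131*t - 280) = t^2 - 12*t + 35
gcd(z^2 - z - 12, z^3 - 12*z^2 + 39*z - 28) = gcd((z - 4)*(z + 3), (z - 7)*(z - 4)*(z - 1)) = z - 4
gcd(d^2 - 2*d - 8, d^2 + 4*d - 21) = 1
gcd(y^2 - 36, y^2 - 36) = y^2 - 36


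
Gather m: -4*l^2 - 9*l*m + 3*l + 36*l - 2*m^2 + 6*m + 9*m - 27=-4*l^2 + 39*l - 2*m^2 + m*(15 - 9*l) - 27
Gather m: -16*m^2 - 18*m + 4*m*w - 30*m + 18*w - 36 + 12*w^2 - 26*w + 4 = -16*m^2 + m*(4*w - 48) + 12*w^2 - 8*w - 32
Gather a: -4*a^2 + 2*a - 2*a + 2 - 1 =1 - 4*a^2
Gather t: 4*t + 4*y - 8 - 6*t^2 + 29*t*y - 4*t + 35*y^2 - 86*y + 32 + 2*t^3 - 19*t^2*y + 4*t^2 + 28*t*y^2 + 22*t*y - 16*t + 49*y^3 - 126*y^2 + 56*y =2*t^3 + t^2*(-19*y - 2) + t*(28*y^2 + 51*y - 16) + 49*y^3 - 91*y^2 - 26*y + 24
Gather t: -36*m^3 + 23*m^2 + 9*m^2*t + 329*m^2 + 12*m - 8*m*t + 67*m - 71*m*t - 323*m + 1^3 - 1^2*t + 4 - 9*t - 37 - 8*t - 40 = -36*m^3 + 352*m^2 - 244*m + t*(9*m^2 - 79*m - 18) - 72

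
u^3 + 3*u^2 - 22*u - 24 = (u - 4)*(u + 1)*(u + 6)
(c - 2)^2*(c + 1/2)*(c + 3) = c^4 - c^3/2 - 17*c^2/2 + 8*c + 6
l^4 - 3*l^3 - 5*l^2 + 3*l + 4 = (l - 4)*(l - 1)*(l + 1)^2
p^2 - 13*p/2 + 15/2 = (p - 5)*(p - 3/2)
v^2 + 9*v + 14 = (v + 2)*(v + 7)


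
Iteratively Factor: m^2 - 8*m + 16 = (m - 4)*(m - 4)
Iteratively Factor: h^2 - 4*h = (h - 4)*(h)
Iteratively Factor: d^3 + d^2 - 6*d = (d - 2)*(d^2 + 3*d) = (d - 2)*(d + 3)*(d)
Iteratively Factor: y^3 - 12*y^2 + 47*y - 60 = (y - 3)*(y^2 - 9*y + 20) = (y - 5)*(y - 3)*(y - 4)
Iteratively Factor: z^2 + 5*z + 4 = (z + 4)*(z + 1)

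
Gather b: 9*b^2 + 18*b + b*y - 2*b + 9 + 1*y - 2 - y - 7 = 9*b^2 + b*(y + 16)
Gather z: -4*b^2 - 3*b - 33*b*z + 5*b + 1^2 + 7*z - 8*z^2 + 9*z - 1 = -4*b^2 + 2*b - 8*z^2 + z*(16 - 33*b)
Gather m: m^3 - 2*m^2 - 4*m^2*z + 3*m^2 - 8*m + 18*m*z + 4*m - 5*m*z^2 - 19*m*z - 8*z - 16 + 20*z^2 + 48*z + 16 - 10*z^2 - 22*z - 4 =m^3 + m^2*(1 - 4*z) + m*(-5*z^2 - z - 4) + 10*z^2 + 18*z - 4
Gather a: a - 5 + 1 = a - 4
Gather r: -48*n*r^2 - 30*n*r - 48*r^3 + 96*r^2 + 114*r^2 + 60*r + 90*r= -48*r^3 + r^2*(210 - 48*n) + r*(150 - 30*n)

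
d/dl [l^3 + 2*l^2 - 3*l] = 3*l^2 + 4*l - 3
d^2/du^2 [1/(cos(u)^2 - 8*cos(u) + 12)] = 2*(-2*sin(u)^4 + 9*sin(u)^2 - 63*cos(u) + 3*cos(3*u) + 45)/((cos(u) - 6)^3*(cos(u) - 2)^3)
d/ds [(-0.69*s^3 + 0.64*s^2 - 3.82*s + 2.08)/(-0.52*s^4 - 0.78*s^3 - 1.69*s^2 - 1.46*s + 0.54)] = (-0.3588*s^6 + 0.6656*s^5 - 4.2939*s^4 + 0.382000000000001*s^3 - 3.6408*s^2 + 7.7216*s + 0.974)/(0.2704*s^8 + 0.8112*s^7 + 2.366*s^6 + 4.1548*s^5 + 4.5721*s^4 + 4.0924*s^3 + 0.3064*s^2 - 1.5768*s + 0.2916)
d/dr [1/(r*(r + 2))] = 2*(-r - 1)/(r^2*(r^2 + 4*r + 4))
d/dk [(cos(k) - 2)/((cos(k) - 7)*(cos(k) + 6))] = (cos(k)^2 - 4*cos(k) + 44)*sin(k)/((cos(k) - 7)^2*(cos(k) + 6)^2)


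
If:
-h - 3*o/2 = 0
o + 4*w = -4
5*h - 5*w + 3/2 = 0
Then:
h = -39/25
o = 26/25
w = -63/50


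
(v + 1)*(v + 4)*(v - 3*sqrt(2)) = v^3 - 3*sqrt(2)*v^2 + 5*v^2 - 15*sqrt(2)*v + 4*v - 12*sqrt(2)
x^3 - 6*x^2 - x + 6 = (x - 6)*(x - 1)*(x + 1)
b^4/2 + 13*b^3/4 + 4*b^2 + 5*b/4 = b*(b/2 + 1/2)*(b + 1/2)*(b + 5)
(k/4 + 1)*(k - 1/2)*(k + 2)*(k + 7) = k^4/4 + 25*k^3/8 + 87*k^2/8 + 31*k/4 - 7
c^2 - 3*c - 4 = (c - 4)*(c + 1)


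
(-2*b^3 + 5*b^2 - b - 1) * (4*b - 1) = -8*b^4 + 22*b^3 - 9*b^2 - 3*b + 1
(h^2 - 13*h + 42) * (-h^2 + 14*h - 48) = -h^4 + 27*h^3 - 272*h^2 + 1212*h - 2016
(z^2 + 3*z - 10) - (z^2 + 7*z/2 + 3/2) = -z/2 - 23/2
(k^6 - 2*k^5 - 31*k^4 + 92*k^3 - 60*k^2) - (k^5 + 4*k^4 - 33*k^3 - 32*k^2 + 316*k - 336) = k^6 - 3*k^5 - 35*k^4 + 125*k^3 - 28*k^2 - 316*k + 336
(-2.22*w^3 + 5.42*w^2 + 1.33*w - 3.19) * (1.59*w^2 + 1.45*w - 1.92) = -3.5298*w^5 + 5.3988*w^4 + 14.2361*w^3 - 13.55*w^2 - 7.1791*w + 6.1248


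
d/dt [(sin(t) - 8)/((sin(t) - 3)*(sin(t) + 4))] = (16*sin(t) + cos(t)^2 - 5)*cos(t)/((sin(t) - 3)^2*(sin(t) + 4)^2)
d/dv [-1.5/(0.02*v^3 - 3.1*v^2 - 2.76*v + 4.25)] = (0.09*v^2 - 9.3*v - 4.14)/(0.02*v^3 - 3.1*v^2 - 2.76*v + 4.25)^2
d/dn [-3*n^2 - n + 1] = -6*n - 1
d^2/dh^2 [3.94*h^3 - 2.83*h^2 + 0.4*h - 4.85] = 23.64*h - 5.66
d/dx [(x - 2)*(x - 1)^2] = (x - 1)*(3*x - 5)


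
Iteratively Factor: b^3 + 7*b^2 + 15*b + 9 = (b + 3)*(b^2 + 4*b + 3) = (b + 3)^2*(b + 1)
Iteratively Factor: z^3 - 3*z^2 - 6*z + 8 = (z - 4)*(z^2 + z - 2) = (z - 4)*(z - 1)*(z + 2)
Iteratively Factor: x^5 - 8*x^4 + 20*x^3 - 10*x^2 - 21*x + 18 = (x + 1)*(x^4 - 9*x^3 + 29*x^2 - 39*x + 18) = (x - 1)*(x + 1)*(x^3 - 8*x^2 + 21*x - 18) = (x - 2)*(x - 1)*(x + 1)*(x^2 - 6*x + 9) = (x - 3)*(x - 2)*(x - 1)*(x + 1)*(x - 3)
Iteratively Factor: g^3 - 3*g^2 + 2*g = (g - 1)*(g^2 - 2*g) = (g - 2)*(g - 1)*(g)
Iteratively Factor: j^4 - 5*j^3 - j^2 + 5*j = (j)*(j^3 - 5*j^2 - j + 5) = j*(j + 1)*(j^2 - 6*j + 5) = j*(j - 1)*(j + 1)*(j - 5)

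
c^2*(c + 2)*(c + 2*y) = c^4 + 2*c^3*y + 2*c^3 + 4*c^2*y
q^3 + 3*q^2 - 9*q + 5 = (q - 1)^2*(q + 5)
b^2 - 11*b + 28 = (b - 7)*(b - 4)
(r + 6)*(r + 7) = r^2 + 13*r + 42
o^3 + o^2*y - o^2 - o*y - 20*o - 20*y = (o - 5)*(o + 4)*(o + y)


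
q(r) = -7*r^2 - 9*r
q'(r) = -14*r - 9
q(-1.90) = -8.17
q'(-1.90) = 17.60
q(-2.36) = -17.75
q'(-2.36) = 24.04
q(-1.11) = 1.37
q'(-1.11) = 6.54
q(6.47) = -351.26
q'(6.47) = -99.58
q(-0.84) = 2.62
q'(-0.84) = 2.76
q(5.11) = -228.77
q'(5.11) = -80.54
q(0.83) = -12.29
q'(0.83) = -20.62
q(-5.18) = -141.21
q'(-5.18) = 63.52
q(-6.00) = -198.00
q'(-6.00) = 75.00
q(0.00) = 0.00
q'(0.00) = -9.00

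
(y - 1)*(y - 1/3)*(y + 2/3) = y^3 - 2*y^2/3 - 5*y/9 + 2/9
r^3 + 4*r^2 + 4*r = r*(r + 2)^2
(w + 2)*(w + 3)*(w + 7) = w^3 + 12*w^2 + 41*w + 42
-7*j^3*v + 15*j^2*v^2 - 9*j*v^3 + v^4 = v*(-7*j + v)*(-j + v)^2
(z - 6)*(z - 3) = z^2 - 9*z + 18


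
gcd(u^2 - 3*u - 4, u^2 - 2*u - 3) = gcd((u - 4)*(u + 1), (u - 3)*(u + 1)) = u + 1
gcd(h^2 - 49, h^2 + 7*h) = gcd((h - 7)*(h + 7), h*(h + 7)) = h + 7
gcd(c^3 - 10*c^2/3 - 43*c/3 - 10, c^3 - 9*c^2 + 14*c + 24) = c^2 - 5*c - 6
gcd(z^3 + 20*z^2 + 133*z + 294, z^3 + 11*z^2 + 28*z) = z + 7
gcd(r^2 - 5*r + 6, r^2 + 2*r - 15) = r - 3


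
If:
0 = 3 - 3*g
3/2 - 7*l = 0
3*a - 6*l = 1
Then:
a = 16/21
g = 1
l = 3/14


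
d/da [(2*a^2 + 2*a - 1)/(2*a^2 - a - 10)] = 3*(-2*a^2 - 12*a - 7)/(4*a^4 - 4*a^3 - 39*a^2 + 20*a + 100)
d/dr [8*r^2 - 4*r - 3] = 16*r - 4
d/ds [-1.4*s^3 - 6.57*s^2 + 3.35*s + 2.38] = -4.2*s^2 - 13.14*s + 3.35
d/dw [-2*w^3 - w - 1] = -6*w^2 - 1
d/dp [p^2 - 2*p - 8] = 2*p - 2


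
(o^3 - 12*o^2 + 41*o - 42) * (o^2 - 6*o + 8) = o^5 - 18*o^4 + 121*o^3 - 384*o^2 + 580*o - 336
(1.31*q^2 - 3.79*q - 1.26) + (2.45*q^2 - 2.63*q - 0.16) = 3.76*q^2 - 6.42*q - 1.42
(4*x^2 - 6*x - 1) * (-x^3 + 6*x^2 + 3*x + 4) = -4*x^5 + 30*x^4 - 23*x^3 - 8*x^2 - 27*x - 4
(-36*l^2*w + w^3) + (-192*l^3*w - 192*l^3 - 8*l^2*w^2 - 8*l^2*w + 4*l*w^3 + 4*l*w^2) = -192*l^3*w - 192*l^3 - 8*l^2*w^2 - 44*l^2*w + 4*l*w^3 + 4*l*w^2 + w^3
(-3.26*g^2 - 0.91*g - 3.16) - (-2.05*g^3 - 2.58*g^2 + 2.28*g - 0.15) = 2.05*g^3 - 0.68*g^2 - 3.19*g - 3.01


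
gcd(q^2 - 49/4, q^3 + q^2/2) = 1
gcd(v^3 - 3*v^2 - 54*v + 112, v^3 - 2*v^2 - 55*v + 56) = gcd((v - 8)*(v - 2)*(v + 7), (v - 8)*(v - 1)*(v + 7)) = v^2 - v - 56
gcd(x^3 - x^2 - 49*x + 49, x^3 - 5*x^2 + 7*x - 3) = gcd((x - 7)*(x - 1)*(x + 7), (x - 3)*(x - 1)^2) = x - 1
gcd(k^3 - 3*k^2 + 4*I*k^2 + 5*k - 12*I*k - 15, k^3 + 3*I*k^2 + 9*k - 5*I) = k^2 + 4*I*k + 5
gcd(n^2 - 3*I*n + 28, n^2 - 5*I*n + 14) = n - 7*I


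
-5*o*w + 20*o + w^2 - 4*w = (-5*o + w)*(w - 4)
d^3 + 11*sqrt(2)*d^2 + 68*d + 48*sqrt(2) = (d + sqrt(2))*(d + 4*sqrt(2))*(d + 6*sqrt(2))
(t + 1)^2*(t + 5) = t^3 + 7*t^2 + 11*t + 5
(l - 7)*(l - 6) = l^2 - 13*l + 42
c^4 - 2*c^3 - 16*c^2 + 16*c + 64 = (c - 4)*(c + 2)*(c - 2*sqrt(2))*(c + 2*sqrt(2))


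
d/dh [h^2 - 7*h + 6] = 2*h - 7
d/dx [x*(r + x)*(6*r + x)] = 6*r^2 + 14*r*x + 3*x^2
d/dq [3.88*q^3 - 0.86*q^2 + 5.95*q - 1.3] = 11.64*q^2 - 1.72*q + 5.95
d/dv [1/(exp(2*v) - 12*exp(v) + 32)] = 2*(6 - exp(v))*exp(v)/(exp(2*v) - 12*exp(v) + 32)^2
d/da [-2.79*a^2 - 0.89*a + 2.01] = -5.58*a - 0.89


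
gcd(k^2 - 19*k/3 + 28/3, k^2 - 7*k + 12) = k - 4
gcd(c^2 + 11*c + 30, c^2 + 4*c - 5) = c + 5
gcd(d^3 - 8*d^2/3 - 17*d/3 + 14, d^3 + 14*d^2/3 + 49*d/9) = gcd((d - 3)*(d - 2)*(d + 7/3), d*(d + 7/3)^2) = d + 7/3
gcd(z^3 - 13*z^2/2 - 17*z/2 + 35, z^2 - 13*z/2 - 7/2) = z - 7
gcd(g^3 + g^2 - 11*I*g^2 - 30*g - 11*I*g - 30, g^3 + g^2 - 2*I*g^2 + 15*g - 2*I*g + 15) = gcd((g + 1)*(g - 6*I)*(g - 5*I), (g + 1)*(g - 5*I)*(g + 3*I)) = g^2 + g*(1 - 5*I) - 5*I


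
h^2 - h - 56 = (h - 8)*(h + 7)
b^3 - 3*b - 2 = (b - 2)*(b + 1)^2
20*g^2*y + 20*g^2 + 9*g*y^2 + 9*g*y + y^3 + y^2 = (4*g + y)*(5*g + y)*(y + 1)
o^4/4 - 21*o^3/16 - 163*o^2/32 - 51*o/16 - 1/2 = (o/4 + 1/2)*(o - 8)*(o + 1/4)*(o + 1/2)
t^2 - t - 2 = (t - 2)*(t + 1)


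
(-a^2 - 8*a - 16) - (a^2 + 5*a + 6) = -2*a^2 - 13*a - 22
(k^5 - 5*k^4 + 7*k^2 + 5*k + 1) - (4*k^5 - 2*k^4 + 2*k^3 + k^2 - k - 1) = -3*k^5 - 3*k^4 - 2*k^3 + 6*k^2 + 6*k + 2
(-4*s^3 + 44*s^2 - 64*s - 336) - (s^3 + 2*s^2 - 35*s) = -5*s^3 + 42*s^2 - 29*s - 336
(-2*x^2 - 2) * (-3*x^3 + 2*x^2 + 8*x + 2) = 6*x^5 - 4*x^4 - 10*x^3 - 8*x^2 - 16*x - 4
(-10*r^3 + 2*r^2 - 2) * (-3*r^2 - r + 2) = 30*r^5 + 4*r^4 - 22*r^3 + 10*r^2 + 2*r - 4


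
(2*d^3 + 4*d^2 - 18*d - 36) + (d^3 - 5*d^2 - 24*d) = 3*d^3 - d^2 - 42*d - 36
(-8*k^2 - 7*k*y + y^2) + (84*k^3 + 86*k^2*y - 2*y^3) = 84*k^3 + 86*k^2*y - 8*k^2 - 7*k*y - 2*y^3 + y^2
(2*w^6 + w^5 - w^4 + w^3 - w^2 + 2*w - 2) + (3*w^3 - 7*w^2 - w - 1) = 2*w^6 + w^5 - w^4 + 4*w^3 - 8*w^2 + w - 3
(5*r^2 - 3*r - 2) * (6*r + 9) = 30*r^3 + 27*r^2 - 39*r - 18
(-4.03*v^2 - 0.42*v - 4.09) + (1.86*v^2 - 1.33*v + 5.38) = -2.17*v^2 - 1.75*v + 1.29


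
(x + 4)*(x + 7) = x^2 + 11*x + 28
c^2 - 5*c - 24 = (c - 8)*(c + 3)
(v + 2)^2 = v^2 + 4*v + 4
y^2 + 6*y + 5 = (y + 1)*(y + 5)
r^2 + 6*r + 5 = (r + 1)*(r + 5)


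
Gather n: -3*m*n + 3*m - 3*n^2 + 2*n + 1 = 3*m - 3*n^2 + n*(2 - 3*m) + 1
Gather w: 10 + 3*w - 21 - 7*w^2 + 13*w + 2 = -7*w^2 + 16*w - 9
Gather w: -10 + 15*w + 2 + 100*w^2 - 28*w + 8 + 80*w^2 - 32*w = 180*w^2 - 45*w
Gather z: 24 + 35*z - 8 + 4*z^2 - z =4*z^2 + 34*z + 16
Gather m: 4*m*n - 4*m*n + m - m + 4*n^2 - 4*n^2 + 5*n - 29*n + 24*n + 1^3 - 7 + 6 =0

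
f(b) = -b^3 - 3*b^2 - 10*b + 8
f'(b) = -3*b^2 - 6*b - 10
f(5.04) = -246.63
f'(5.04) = -116.44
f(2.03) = -33.03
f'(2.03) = -34.54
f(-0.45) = 11.98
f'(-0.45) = -7.91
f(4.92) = -232.91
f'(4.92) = -112.14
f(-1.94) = 23.41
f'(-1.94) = -9.65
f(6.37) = -435.91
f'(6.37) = -169.95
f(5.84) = -351.89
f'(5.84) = -147.36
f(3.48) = -105.28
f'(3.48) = -67.21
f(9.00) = -1054.00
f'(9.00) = -307.00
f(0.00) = 8.00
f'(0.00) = -10.00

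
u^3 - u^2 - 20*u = u*(u - 5)*(u + 4)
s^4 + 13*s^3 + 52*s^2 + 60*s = s*(s + 2)*(s + 5)*(s + 6)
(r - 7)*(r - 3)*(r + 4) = r^3 - 6*r^2 - 19*r + 84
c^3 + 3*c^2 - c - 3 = (c - 1)*(c + 1)*(c + 3)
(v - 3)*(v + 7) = v^2 + 4*v - 21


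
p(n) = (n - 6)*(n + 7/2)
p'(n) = 2*n - 5/2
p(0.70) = -22.26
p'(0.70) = -1.10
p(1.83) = -22.23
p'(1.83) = 1.16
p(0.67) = -22.23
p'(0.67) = -1.16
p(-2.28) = -10.10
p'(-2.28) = -7.06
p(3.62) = -16.95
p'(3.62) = 4.74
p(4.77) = -10.17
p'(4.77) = 7.04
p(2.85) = -20.00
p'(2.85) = 3.20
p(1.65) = -22.40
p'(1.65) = 0.80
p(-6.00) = 30.00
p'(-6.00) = -14.50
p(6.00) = 0.00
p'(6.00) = 9.50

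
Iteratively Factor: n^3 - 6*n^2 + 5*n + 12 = (n + 1)*(n^2 - 7*n + 12) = (n - 4)*(n + 1)*(n - 3)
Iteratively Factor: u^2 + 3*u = (u)*(u + 3)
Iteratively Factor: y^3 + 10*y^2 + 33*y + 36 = (y + 3)*(y^2 + 7*y + 12) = (y + 3)*(y + 4)*(y + 3)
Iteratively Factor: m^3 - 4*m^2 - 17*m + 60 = (m - 3)*(m^2 - m - 20) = (m - 3)*(m + 4)*(m - 5)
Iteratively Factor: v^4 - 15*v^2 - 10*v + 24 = (v - 4)*(v^3 + 4*v^2 + v - 6) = (v - 4)*(v + 2)*(v^2 + 2*v - 3) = (v - 4)*(v - 1)*(v + 2)*(v + 3)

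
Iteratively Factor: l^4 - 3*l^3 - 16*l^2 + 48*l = (l - 3)*(l^3 - 16*l) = (l - 4)*(l - 3)*(l^2 + 4*l) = (l - 4)*(l - 3)*(l + 4)*(l)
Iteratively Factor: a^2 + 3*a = (a)*(a + 3)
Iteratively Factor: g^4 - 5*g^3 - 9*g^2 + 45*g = (g + 3)*(g^3 - 8*g^2 + 15*g) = (g - 3)*(g + 3)*(g^2 - 5*g) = (g - 5)*(g - 3)*(g + 3)*(g)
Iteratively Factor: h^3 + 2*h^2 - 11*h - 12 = (h + 4)*(h^2 - 2*h - 3) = (h + 1)*(h + 4)*(h - 3)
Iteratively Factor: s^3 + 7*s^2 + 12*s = (s + 4)*(s^2 + 3*s) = s*(s + 4)*(s + 3)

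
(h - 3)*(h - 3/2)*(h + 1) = h^3 - 7*h^2/2 + 9/2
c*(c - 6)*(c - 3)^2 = c^4 - 12*c^3 + 45*c^2 - 54*c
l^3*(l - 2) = l^4 - 2*l^3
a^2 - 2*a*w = a*(a - 2*w)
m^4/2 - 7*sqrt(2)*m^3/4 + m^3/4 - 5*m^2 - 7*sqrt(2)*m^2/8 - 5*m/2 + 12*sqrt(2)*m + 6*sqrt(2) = (m/2 + sqrt(2))*(m + 1/2)*(m - 4*sqrt(2))*(m - 3*sqrt(2)/2)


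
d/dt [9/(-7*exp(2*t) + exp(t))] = 9*(14*exp(t) - 1)*exp(-t)/(7*exp(t) - 1)^2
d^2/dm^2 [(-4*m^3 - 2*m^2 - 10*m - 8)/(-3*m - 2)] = 8*(9*m^3 + 18*m^2 + 12*m + 5)/(27*m^3 + 54*m^2 + 36*m + 8)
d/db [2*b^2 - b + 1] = 4*b - 1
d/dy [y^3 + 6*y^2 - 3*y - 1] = 3*y^2 + 12*y - 3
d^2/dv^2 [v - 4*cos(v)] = 4*cos(v)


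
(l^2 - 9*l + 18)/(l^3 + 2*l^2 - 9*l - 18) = (l - 6)/(l^2 + 5*l + 6)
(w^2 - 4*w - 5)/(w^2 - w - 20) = (w + 1)/(w + 4)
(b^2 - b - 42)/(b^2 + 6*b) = (b - 7)/b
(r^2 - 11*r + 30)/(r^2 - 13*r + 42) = (r - 5)/(r - 7)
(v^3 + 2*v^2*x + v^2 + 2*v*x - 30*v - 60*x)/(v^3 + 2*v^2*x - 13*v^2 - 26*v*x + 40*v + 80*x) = (v + 6)/(v - 8)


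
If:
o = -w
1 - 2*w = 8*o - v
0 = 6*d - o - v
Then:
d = -7*w/6 - 1/6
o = -w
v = -6*w - 1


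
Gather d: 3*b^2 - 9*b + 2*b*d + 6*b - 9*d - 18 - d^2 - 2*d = 3*b^2 - 3*b - d^2 + d*(2*b - 11) - 18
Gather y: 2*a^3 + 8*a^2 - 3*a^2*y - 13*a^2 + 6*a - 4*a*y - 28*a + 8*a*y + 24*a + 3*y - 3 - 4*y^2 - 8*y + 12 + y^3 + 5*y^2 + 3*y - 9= 2*a^3 - 5*a^2 + 2*a + y^3 + y^2 + y*(-3*a^2 + 4*a - 2)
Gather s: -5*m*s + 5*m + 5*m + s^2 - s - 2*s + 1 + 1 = 10*m + s^2 + s*(-5*m - 3) + 2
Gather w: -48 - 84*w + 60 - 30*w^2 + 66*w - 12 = -30*w^2 - 18*w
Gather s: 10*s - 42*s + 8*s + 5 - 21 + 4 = -24*s - 12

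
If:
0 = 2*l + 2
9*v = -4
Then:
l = -1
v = -4/9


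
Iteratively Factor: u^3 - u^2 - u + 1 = (u + 1)*(u^2 - 2*u + 1) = (u - 1)*(u + 1)*(u - 1)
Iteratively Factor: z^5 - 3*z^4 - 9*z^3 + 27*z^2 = (z - 3)*(z^4 - 9*z^2) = (z - 3)^2*(z^3 + 3*z^2) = z*(z - 3)^2*(z^2 + 3*z) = z^2*(z - 3)^2*(z + 3)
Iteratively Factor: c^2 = (c)*(c)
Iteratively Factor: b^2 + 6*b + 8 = (b + 2)*(b + 4)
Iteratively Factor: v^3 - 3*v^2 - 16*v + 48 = (v - 4)*(v^2 + v - 12) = (v - 4)*(v - 3)*(v + 4)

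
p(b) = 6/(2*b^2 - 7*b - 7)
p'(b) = 6*(7 - 4*b)/(2*b^2 - 7*b - 7)^2 = 6*(7 - 4*b)/(-2*b^2 + 7*b + 7)^2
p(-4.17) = 0.11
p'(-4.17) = 0.04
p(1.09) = -0.49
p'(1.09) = 0.11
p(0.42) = -0.63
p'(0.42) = 0.35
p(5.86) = 0.29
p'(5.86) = -0.23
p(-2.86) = 0.20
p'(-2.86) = 0.13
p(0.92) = -0.51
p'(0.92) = 0.14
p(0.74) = -0.54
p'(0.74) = 0.20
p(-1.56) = 0.68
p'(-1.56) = 1.03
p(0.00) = -0.86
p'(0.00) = 0.86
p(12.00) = 0.03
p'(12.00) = -0.00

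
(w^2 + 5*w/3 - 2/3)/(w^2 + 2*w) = (w - 1/3)/w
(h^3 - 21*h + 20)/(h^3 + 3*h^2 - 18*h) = (h^3 - 21*h + 20)/(h*(h^2 + 3*h - 18))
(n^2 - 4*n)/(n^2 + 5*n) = (n - 4)/(n + 5)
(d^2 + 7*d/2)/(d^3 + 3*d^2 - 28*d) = (d + 7/2)/(d^2 + 3*d - 28)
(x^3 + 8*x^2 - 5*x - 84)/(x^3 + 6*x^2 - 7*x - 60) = (x + 7)/(x + 5)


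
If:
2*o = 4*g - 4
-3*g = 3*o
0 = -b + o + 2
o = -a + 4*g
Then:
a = 10/3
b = 4/3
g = 2/3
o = -2/3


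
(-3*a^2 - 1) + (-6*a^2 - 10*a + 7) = -9*a^2 - 10*a + 6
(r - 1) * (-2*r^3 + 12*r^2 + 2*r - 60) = -2*r^4 + 14*r^3 - 10*r^2 - 62*r + 60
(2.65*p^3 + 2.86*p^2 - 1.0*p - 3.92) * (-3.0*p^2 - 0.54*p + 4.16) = -7.95*p^5 - 10.011*p^4 + 12.4796*p^3 + 24.1976*p^2 - 2.0432*p - 16.3072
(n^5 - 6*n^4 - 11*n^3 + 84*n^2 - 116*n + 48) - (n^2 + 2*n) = n^5 - 6*n^4 - 11*n^3 + 83*n^2 - 118*n + 48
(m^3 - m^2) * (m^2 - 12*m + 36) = m^5 - 13*m^4 + 48*m^3 - 36*m^2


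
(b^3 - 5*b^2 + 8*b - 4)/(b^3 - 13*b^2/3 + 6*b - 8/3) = 3*(b - 2)/(3*b - 4)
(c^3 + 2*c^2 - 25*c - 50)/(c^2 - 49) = (c^3 + 2*c^2 - 25*c - 50)/(c^2 - 49)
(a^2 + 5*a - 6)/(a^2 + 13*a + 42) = (a - 1)/(a + 7)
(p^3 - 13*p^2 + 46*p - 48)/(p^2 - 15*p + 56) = (p^2 - 5*p + 6)/(p - 7)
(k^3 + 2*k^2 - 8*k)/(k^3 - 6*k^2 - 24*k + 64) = k/(k - 8)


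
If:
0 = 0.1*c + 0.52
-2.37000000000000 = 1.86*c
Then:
No Solution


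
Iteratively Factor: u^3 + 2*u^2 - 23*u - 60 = (u - 5)*(u^2 + 7*u + 12) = (u - 5)*(u + 4)*(u + 3)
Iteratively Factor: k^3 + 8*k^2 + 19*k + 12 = (k + 4)*(k^2 + 4*k + 3) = (k + 3)*(k + 4)*(k + 1)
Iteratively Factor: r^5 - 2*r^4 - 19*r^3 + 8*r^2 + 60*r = (r - 5)*(r^4 + 3*r^3 - 4*r^2 - 12*r) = (r - 5)*(r - 2)*(r^3 + 5*r^2 + 6*r) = (r - 5)*(r - 2)*(r + 2)*(r^2 + 3*r) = r*(r - 5)*(r - 2)*(r + 2)*(r + 3)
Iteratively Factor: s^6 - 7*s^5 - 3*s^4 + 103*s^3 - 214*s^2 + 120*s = (s - 1)*(s^5 - 6*s^4 - 9*s^3 + 94*s^2 - 120*s) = (s - 3)*(s - 1)*(s^4 - 3*s^3 - 18*s^2 + 40*s) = (s - 5)*(s - 3)*(s - 1)*(s^3 + 2*s^2 - 8*s) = (s - 5)*(s - 3)*(s - 1)*(s + 4)*(s^2 - 2*s) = (s - 5)*(s - 3)*(s - 2)*(s - 1)*(s + 4)*(s)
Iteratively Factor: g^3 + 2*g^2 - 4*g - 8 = (g + 2)*(g^2 - 4) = (g - 2)*(g + 2)*(g + 2)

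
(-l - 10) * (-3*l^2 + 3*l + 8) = 3*l^3 + 27*l^2 - 38*l - 80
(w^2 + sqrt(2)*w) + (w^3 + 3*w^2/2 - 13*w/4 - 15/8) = w^3 + 5*w^2/2 - 13*w/4 + sqrt(2)*w - 15/8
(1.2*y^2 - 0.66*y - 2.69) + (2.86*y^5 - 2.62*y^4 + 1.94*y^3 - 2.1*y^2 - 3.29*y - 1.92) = 2.86*y^5 - 2.62*y^4 + 1.94*y^3 - 0.9*y^2 - 3.95*y - 4.61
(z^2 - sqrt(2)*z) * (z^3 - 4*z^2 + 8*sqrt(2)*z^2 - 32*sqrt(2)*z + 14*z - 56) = z^5 - 4*z^4 + 7*sqrt(2)*z^4 - 28*sqrt(2)*z^3 - 2*z^3 - 14*sqrt(2)*z^2 + 8*z^2 + 56*sqrt(2)*z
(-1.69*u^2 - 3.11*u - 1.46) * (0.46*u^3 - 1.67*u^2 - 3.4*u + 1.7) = -0.7774*u^5 + 1.3917*u^4 + 10.2681*u^3 + 10.1392*u^2 - 0.323*u - 2.482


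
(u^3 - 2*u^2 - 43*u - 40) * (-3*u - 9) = -3*u^4 - 3*u^3 + 147*u^2 + 507*u + 360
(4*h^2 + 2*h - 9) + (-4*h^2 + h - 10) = 3*h - 19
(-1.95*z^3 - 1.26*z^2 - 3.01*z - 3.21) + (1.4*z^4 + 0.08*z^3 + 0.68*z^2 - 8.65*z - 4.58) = 1.4*z^4 - 1.87*z^3 - 0.58*z^2 - 11.66*z - 7.79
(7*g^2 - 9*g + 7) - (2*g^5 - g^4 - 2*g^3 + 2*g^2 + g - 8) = -2*g^5 + g^4 + 2*g^3 + 5*g^2 - 10*g + 15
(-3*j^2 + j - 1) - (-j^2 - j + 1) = -2*j^2 + 2*j - 2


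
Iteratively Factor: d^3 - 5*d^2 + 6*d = (d - 3)*(d^2 - 2*d) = d*(d - 3)*(d - 2)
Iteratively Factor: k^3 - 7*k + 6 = (k - 1)*(k^2 + k - 6) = (k - 2)*(k - 1)*(k + 3)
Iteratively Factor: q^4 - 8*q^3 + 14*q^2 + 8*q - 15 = (q - 3)*(q^3 - 5*q^2 - q + 5) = (q - 5)*(q - 3)*(q^2 - 1) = (q - 5)*(q - 3)*(q - 1)*(q + 1)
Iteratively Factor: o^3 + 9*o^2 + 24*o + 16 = (o + 1)*(o^2 + 8*o + 16) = (o + 1)*(o + 4)*(o + 4)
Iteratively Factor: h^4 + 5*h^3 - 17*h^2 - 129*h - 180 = (h + 4)*(h^3 + h^2 - 21*h - 45) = (h + 3)*(h + 4)*(h^2 - 2*h - 15) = (h + 3)^2*(h + 4)*(h - 5)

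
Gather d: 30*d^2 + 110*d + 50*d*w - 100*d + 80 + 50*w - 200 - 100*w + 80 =30*d^2 + d*(50*w + 10) - 50*w - 40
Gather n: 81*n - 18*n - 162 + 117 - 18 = 63*n - 63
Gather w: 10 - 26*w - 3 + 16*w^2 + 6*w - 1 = 16*w^2 - 20*w + 6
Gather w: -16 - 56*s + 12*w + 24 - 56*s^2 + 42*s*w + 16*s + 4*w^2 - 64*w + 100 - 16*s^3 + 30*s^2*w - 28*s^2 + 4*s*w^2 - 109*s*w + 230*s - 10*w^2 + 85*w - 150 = -16*s^3 - 84*s^2 + 190*s + w^2*(4*s - 6) + w*(30*s^2 - 67*s + 33) - 42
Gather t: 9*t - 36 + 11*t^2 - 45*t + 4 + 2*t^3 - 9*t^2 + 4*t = 2*t^3 + 2*t^2 - 32*t - 32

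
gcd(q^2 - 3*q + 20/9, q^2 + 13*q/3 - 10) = q - 5/3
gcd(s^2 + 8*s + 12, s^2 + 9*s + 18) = s + 6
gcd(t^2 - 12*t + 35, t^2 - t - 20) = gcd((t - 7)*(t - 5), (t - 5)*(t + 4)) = t - 5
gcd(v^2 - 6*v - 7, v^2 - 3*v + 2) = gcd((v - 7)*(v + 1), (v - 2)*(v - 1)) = 1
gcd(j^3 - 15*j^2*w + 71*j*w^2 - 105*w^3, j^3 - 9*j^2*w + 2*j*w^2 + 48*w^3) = -j + 3*w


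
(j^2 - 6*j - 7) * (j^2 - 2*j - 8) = j^4 - 8*j^3 - 3*j^2 + 62*j + 56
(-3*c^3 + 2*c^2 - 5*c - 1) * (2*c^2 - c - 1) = -6*c^5 + 7*c^4 - 9*c^3 + c^2 + 6*c + 1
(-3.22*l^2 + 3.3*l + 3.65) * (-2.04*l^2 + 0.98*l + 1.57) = 6.5688*l^4 - 9.8876*l^3 - 9.2674*l^2 + 8.758*l + 5.7305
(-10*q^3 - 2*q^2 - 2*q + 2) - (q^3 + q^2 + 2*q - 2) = -11*q^3 - 3*q^2 - 4*q + 4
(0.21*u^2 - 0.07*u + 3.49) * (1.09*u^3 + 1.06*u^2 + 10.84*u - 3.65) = 0.2289*u^5 + 0.1463*u^4 + 6.0063*u^3 + 2.1741*u^2 + 38.0871*u - 12.7385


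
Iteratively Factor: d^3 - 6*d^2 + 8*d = (d)*(d^2 - 6*d + 8) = d*(d - 4)*(d - 2)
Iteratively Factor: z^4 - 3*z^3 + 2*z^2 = (z - 1)*(z^3 - 2*z^2) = (z - 2)*(z - 1)*(z^2) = z*(z - 2)*(z - 1)*(z)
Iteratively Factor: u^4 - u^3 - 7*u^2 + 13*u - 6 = (u + 3)*(u^3 - 4*u^2 + 5*u - 2) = (u - 1)*(u + 3)*(u^2 - 3*u + 2) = (u - 2)*(u - 1)*(u + 3)*(u - 1)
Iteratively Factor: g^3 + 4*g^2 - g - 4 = (g + 1)*(g^2 + 3*g - 4) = (g + 1)*(g + 4)*(g - 1)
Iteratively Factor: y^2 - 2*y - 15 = (y - 5)*(y + 3)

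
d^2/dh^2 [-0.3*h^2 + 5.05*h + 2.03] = -0.600000000000000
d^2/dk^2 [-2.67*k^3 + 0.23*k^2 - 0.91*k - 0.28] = 0.46 - 16.02*k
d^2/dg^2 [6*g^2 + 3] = 12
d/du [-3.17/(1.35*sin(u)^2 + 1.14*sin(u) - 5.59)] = (8.559*sin(u) + 3.6138)*cos(u)/(1.35*sin(u)^2 + 1.14*sin(u) - 5.59)^2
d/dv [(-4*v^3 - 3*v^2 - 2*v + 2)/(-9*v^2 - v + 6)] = (36*v^4 + 8*v^3 - 87*v^2 - 10)/(81*v^4 + 18*v^3 - 107*v^2 - 12*v + 36)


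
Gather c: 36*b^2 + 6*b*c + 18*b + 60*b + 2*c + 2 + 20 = 36*b^2 + 78*b + c*(6*b + 2) + 22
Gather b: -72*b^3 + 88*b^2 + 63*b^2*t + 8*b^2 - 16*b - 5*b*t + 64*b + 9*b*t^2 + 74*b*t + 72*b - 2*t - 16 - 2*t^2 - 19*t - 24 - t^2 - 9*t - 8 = -72*b^3 + b^2*(63*t + 96) + b*(9*t^2 + 69*t + 120) - 3*t^2 - 30*t - 48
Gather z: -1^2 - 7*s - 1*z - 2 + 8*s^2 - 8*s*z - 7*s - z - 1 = 8*s^2 - 14*s + z*(-8*s - 2) - 4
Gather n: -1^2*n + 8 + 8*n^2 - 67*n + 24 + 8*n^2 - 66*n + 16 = 16*n^2 - 134*n + 48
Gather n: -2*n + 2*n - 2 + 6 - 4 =0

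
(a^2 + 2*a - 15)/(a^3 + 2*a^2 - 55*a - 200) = (a - 3)/(a^2 - 3*a - 40)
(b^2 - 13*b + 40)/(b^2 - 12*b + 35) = (b - 8)/(b - 7)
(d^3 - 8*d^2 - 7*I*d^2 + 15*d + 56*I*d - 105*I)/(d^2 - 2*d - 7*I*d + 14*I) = (d^2 - 8*d + 15)/(d - 2)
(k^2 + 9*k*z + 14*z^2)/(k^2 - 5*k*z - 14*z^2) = (-k - 7*z)/(-k + 7*z)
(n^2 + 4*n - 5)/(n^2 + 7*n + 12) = (n^2 + 4*n - 5)/(n^2 + 7*n + 12)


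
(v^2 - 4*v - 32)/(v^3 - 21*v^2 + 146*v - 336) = (v + 4)/(v^2 - 13*v + 42)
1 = 1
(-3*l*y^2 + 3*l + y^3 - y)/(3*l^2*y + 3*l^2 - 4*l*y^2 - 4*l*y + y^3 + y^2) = (y - 1)/(-l + y)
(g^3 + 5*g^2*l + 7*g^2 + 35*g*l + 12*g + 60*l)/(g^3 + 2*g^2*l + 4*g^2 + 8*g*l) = (g^2 + 5*g*l + 3*g + 15*l)/(g*(g + 2*l))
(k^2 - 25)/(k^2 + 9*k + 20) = (k - 5)/(k + 4)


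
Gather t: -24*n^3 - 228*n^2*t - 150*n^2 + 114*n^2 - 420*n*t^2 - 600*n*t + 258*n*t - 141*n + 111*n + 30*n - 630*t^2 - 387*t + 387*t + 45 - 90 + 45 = -24*n^3 - 36*n^2 + t^2*(-420*n - 630) + t*(-228*n^2 - 342*n)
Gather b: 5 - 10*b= 5 - 10*b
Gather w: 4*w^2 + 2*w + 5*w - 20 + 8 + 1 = 4*w^2 + 7*w - 11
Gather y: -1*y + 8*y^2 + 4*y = 8*y^2 + 3*y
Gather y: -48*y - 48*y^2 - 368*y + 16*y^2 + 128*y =-32*y^2 - 288*y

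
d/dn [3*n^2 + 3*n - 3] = 6*n + 3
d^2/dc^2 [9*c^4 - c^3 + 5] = 6*c*(18*c - 1)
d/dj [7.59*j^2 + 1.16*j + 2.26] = 15.18*j + 1.16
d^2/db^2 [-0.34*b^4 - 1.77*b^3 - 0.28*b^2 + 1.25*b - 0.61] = -4.08*b^2 - 10.62*b - 0.56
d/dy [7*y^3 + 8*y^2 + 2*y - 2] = 21*y^2 + 16*y + 2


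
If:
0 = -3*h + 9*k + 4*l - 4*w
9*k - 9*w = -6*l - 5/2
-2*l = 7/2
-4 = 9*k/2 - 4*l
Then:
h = -47/9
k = -22/9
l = -7/4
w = -10/3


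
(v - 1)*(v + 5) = v^2 + 4*v - 5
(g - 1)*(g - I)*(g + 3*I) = g^3 - g^2 + 2*I*g^2 + 3*g - 2*I*g - 3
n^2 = n^2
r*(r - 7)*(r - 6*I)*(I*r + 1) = I*r^4 + 7*r^3 - 7*I*r^3 - 49*r^2 - 6*I*r^2 + 42*I*r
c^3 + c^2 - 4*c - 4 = (c - 2)*(c + 1)*(c + 2)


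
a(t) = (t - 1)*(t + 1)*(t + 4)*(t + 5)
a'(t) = (t - 1)*(t + 1)*(t + 4) + (t - 1)*(t + 1)*(t + 5) + (t - 1)*(t + 4)*(t + 5) + (t + 1)*(t + 4)*(t + 5) = 4*t^3 + 27*t^2 + 38*t - 9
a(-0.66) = -8.18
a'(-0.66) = -23.47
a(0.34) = -20.50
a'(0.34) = 7.20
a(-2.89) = 17.22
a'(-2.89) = 10.14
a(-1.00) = 0.00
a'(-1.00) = -24.00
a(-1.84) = 16.28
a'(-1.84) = -12.43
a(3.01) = 452.58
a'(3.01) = 459.09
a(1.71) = 73.72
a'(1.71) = 154.93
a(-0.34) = -15.08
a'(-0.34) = -18.96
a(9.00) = 14560.00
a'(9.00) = 5436.00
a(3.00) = 448.00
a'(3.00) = 456.00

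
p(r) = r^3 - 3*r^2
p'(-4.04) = 73.20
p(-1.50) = -10.12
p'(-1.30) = 12.87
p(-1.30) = -7.27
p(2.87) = -1.07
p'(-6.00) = 144.00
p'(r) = 3*r^2 - 6*r = 3*r*(r - 2)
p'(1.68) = -1.61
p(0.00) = 0.00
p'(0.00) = 0.00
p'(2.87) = 7.49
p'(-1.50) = 15.75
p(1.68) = -3.73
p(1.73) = -3.80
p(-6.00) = -324.00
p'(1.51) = -2.22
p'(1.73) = -1.40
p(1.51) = -3.40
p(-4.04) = -114.90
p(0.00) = 0.00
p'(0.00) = 0.00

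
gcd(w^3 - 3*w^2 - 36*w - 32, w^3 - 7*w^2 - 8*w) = w^2 - 7*w - 8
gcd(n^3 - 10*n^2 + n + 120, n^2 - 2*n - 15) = n^2 - 2*n - 15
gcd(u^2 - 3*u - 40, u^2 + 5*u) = u + 5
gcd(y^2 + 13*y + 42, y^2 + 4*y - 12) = y + 6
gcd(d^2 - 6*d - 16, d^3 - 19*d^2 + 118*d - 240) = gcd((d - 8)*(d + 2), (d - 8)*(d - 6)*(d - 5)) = d - 8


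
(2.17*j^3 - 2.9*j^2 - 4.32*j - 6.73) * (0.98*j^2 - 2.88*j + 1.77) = 2.1266*j^5 - 9.0916*j^4 + 7.9593*j^3 + 0.713200000000001*j^2 + 11.736*j - 11.9121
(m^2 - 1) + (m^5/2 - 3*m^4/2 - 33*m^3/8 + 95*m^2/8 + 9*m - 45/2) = m^5/2 - 3*m^4/2 - 33*m^3/8 + 103*m^2/8 + 9*m - 47/2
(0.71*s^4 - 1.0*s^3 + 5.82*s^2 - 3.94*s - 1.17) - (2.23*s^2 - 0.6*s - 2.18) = 0.71*s^4 - 1.0*s^3 + 3.59*s^2 - 3.34*s + 1.01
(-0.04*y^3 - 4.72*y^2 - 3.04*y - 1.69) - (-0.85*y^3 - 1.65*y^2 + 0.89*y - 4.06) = 0.81*y^3 - 3.07*y^2 - 3.93*y + 2.37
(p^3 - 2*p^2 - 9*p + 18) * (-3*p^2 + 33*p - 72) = -3*p^5 + 39*p^4 - 111*p^3 - 207*p^2 + 1242*p - 1296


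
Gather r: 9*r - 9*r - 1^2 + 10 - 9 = 0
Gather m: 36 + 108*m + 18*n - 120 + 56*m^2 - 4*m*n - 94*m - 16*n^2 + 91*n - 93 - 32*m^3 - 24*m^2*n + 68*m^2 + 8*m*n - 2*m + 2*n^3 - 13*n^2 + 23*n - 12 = -32*m^3 + m^2*(124 - 24*n) + m*(4*n + 12) + 2*n^3 - 29*n^2 + 132*n - 189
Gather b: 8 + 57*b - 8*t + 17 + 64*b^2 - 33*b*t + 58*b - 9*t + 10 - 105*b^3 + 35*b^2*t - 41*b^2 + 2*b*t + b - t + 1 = -105*b^3 + b^2*(35*t + 23) + b*(116 - 31*t) - 18*t + 36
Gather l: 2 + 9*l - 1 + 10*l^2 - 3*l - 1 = 10*l^2 + 6*l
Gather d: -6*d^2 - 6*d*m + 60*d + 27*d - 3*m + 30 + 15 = -6*d^2 + d*(87 - 6*m) - 3*m + 45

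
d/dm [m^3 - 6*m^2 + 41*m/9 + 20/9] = 3*m^2 - 12*m + 41/9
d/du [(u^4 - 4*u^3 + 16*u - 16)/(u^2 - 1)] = 2*(u^5 - 2*u^4 - 2*u^3 - 2*u^2 + 16*u - 8)/(u^4 - 2*u^2 + 1)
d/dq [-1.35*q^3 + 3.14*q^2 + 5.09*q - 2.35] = -4.05*q^2 + 6.28*q + 5.09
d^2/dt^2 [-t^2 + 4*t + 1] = -2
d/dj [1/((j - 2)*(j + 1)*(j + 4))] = (-(j - 2)*(j + 1) - (j - 2)*(j + 4) - (j + 1)*(j + 4))/((j - 2)^2*(j + 1)^2*(j + 4)^2)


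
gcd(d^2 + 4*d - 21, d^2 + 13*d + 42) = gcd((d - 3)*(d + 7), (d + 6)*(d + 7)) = d + 7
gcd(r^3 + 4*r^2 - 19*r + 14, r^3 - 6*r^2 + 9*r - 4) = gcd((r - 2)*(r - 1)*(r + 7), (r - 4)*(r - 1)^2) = r - 1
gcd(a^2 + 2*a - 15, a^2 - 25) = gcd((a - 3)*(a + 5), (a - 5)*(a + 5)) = a + 5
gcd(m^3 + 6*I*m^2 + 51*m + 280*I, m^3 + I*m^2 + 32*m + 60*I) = m + 5*I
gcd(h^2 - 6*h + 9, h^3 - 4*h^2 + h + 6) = h - 3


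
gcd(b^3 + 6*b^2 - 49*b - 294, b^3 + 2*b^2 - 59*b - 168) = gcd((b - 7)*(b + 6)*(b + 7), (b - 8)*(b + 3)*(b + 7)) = b + 7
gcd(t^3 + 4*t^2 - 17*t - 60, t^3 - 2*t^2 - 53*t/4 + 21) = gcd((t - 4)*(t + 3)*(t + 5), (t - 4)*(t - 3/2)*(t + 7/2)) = t - 4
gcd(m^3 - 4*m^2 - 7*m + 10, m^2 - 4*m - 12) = m + 2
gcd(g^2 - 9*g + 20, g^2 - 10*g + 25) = g - 5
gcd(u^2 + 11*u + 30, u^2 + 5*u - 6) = u + 6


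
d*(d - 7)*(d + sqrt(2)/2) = d^3 - 7*d^2 + sqrt(2)*d^2/2 - 7*sqrt(2)*d/2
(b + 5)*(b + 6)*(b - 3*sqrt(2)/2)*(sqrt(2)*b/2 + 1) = sqrt(2)*b^4/2 - b^3/2 + 11*sqrt(2)*b^3/2 - 11*b^2/2 + 27*sqrt(2)*b^2/2 - 33*sqrt(2)*b/2 - 15*b - 45*sqrt(2)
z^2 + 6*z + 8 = (z + 2)*(z + 4)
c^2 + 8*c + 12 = (c + 2)*(c + 6)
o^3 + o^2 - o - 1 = (o - 1)*(o + 1)^2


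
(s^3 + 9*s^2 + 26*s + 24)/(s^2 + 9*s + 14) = (s^2 + 7*s + 12)/(s + 7)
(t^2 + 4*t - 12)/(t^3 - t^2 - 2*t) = (t + 6)/(t*(t + 1))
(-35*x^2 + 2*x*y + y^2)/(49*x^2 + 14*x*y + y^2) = (-5*x + y)/(7*x + y)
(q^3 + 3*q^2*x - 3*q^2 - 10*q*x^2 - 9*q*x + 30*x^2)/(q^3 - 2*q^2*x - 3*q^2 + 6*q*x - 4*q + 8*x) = (q^2 + 5*q*x - 3*q - 15*x)/(q^2 - 3*q - 4)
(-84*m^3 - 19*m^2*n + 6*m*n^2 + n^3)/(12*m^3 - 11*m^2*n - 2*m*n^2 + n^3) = (-7*m - n)/(m - n)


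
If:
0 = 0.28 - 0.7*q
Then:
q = 0.40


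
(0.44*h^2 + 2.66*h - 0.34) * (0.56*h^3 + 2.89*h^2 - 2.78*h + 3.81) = 0.2464*h^5 + 2.7612*h^4 + 6.2738*h^3 - 6.701*h^2 + 11.0798*h - 1.2954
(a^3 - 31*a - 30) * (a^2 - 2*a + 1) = a^5 - 2*a^4 - 30*a^3 + 32*a^2 + 29*a - 30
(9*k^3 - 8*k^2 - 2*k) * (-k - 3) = -9*k^4 - 19*k^3 + 26*k^2 + 6*k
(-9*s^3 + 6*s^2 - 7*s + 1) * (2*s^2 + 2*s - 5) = -18*s^5 - 6*s^4 + 43*s^3 - 42*s^2 + 37*s - 5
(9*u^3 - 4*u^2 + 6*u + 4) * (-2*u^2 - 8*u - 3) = -18*u^5 - 64*u^4 - 7*u^3 - 44*u^2 - 50*u - 12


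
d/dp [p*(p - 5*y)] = 2*p - 5*y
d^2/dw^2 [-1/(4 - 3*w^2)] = 6*(9*w^2 + 4)/(3*w^2 - 4)^3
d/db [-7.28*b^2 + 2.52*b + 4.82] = 2.52 - 14.56*b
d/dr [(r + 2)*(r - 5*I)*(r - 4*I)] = 3*r^2 + r*(4 - 18*I) - 20 - 18*I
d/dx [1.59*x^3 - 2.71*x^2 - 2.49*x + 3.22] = 4.77*x^2 - 5.42*x - 2.49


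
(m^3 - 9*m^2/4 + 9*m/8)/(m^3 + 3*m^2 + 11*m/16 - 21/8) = 2*m*(2*m - 3)/(4*m^2 + 15*m + 14)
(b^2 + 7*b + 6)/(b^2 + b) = (b + 6)/b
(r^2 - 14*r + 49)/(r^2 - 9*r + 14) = (r - 7)/(r - 2)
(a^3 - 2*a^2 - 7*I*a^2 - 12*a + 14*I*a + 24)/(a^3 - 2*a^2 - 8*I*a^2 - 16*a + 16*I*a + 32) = (a - 3*I)/(a - 4*I)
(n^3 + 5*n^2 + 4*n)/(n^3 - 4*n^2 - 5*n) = (n + 4)/(n - 5)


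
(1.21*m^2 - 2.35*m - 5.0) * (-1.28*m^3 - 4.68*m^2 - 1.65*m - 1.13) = -1.5488*m^5 - 2.6548*m^4 + 15.4015*m^3 + 25.9102*m^2 + 10.9055*m + 5.65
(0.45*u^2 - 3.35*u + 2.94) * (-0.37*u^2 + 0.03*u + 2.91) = -0.1665*u^4 + 1.253*u^3 + 0.1212*u^2 - 9.6603*u + 8.5554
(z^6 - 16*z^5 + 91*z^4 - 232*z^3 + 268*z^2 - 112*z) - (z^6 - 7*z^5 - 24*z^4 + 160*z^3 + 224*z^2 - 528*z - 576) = -9*z^5 + 115*z^4 - 392*z^3 + 44*z^2 + 416*z + 576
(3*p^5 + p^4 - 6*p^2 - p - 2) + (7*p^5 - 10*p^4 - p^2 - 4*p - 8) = 10*p^5 - 9*p^4 - 7*p^2 - 5*p - 10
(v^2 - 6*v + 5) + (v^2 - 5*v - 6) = 2*v^2 - 11*v - 1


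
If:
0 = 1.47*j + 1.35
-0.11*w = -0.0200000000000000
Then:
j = -0.92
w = 0.18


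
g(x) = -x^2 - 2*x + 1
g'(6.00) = -14.00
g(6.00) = -47.00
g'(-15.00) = 28.00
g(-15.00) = -194.00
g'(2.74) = -7.48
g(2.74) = -11.99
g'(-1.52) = 1.04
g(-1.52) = 1.73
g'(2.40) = -6.80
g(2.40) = -9.56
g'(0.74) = -3.48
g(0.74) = -1.03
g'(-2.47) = 2.94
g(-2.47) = -0.16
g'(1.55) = -5.10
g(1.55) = -4.50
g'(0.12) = -2.24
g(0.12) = 0.75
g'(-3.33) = 4.66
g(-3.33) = -3.43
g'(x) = -2*x - 2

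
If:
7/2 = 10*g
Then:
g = 7/20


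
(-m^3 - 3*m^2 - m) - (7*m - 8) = -m^3 - 3*m^2 - 8*m + 8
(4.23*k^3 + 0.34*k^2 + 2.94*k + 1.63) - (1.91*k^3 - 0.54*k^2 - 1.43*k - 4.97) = 2.32*k^3 + 0.88*k^2 + 4.37*k + 6.6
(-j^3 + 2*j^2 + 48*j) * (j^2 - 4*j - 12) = -j^5 + 6*j^4 + 52*j^3 - 216*j^2 - 576*j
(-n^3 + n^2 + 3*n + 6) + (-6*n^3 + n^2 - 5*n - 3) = -7*n^3 + 2*n^2 - 2*n + 3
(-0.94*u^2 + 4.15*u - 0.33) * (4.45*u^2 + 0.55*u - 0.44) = -4.183*u^4 + 17.9505*u^3 + 1.2276*u^2 - 2.0075*u + 0.1452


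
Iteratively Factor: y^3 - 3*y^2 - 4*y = (y)*(y^2 - 3*y - 4) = y*(y - 4)*(y + 1)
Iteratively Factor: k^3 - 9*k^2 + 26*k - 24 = (k - 2)*(k^2 - 7*k + 12) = (k - 3)*(k - 2)*(k - 4)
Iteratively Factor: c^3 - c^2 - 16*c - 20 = (c - 5)*(c^2 + 4*c + 4) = (c - 5)*(c + 2)*(c + 2)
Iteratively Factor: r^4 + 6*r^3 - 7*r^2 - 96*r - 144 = (r + 3)*(r^3 + 3*r^2 - 16*r - 48) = (r + 3)*(r + 4)*(r^2 - r - 12) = (r + 3)^2*(r + 4)*(r - 4)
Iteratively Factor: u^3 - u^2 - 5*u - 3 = (u - 3)*(u^2 + 2*u + 1) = (u - 3)*(u + 1)*(u + 1)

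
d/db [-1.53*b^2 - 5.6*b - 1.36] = -3.06*b - 5.6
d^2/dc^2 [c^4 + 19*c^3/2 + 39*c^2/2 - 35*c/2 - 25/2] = 12*c^2 + 57*c + 39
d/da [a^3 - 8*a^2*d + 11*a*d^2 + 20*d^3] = 3*a^2 - 16*a*d + 11*d^2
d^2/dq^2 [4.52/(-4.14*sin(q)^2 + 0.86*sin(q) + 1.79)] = (-309.883968*sin(q)^4 + 48.279024*sin(q)^3 + 327.499312*sin(q)^2 - 89.59996*sin(q) + 73.677808)/(-4.14*sin(q)^2 + 0.86*sin(q) + 1.79)^3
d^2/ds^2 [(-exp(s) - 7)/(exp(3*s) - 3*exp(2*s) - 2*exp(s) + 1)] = (-4*exp(6*s) - 54*exp(5*s) + 214*exp(4*s) - 205*exp(3*s) - 81*exp(2*s) - 114*exp(s) - 15)*exp(s)/(exp(9*s) - 9*exp(8*s) + 21*exp(7*s) + 12*exp(6*s) - 60*exp(5*s) - 21*exp(4*s) + 31*exp(3*s) + 3*exp(2*s) - 6*exp(s) + 1)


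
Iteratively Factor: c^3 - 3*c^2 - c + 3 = (c - 3)*(c^2 - 1) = (c - 3)*(c + 1)*(c - 1)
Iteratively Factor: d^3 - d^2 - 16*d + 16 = (d - 4)*(d^2 + 3*d - 4) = (d - 4)*(d - 1)*(d + 4)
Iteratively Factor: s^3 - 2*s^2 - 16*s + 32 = (s - 2)*(s^2 - 16) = (s - 4)*(s - 2)*(s + 4)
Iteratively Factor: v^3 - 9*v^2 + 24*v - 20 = (v - 5)*(v^2 - 4*v + 4) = (v - 5)*(v - 2)*(v - 2)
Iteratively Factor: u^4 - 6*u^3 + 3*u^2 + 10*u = (u - 5)*(u^3 - u^2 - 2*u) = u*(u - 5)*(u^2 - u - 2) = u*(u - 5)*(u - 2)*(u + 1)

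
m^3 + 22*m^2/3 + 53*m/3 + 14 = (m + 2)*(m + 7/3)*(m + 3)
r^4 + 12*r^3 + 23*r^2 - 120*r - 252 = (r - 3)*(r + 2)*(r + 6)*(r + 7)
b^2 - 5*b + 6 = (b - 3)*(b - 2)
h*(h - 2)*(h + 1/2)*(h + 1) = h^4 - h^3/2 - 5*h^2/2 - h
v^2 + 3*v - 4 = (v - 1)*(v + 4)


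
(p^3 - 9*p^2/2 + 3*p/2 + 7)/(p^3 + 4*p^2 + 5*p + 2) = (p^2 - 11*p/2 + 7)/(p^2 + 3*p + 2)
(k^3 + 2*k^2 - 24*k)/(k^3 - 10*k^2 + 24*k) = (k + 6)/(k - 6)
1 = 1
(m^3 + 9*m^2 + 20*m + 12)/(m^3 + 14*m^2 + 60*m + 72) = (m + 1)/(m + 6)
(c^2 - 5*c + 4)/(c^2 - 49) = (c^2 - 5*c + 4)/(c^2 - 49)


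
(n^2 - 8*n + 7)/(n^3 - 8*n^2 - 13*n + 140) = (n - 1)/(n^2 - n - 20)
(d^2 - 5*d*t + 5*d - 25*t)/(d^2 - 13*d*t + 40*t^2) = (-d - 5)/(-d + 8*t)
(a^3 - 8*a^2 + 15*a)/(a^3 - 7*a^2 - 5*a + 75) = a*(a - 3)/(a^2 - 2*a - 15)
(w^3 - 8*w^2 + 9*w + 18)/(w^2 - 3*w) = w - 5 - 6/w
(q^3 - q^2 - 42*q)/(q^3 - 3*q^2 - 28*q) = (q + 6)/(q + 4)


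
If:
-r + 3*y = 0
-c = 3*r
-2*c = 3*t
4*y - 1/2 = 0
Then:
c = -9/8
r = 3/8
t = 3/4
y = 1/8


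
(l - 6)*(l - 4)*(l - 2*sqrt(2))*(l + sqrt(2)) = l^4 - 10*l^3 - sqrt(2)*l^3 + 10*sqrt(2)*l^2 + 20*l^2 - 24*sqrt(2)*l + 40*l - 96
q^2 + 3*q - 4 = (q - 1)*(q + 4)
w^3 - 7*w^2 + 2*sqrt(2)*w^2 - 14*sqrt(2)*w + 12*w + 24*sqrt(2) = (w - 4)*(w - 3)*(w + 2*sqrt(2))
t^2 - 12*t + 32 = (t - 8)*(t - 4)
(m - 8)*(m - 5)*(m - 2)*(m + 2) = m^4 - 13*m^3 + 36*m^2 + 52*m - 160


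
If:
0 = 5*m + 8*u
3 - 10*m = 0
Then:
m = 3/10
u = -3/16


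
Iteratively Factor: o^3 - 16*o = (o + 4)*(o^2 - 4*o) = o*(o + 4)*(o - 4)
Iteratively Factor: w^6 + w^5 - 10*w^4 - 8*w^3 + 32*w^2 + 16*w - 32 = (w - 2)*(w^5 + 3*w^4 - 4*w^3 - 16*w^2 + 16) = (w - 2)^2*(w^4 + 5*w^3 + 6*w^2 - 4*w - 8) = (w - 2)^2*(w - 1)*(w^3 + 6*w^2 + 12*w + 8) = (w - 2)^2*(w - 1)*(w + 2)*(w^2 + 4*w + 4) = (w - 2)^2*(w - 1)*(w + 2)^2*(w + 2)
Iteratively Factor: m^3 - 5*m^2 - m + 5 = (m + 1)*(m^2 - 6*m + 5) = (m - 1)*(m + 1)*(m - 5)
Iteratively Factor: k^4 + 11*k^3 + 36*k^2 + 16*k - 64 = (k + 4)*(k^3 + 7*k^2 + 8*k - 16) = (k + 4)^2*(k^2 + 3*k - 4) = (k + 4)^3*(k - 1)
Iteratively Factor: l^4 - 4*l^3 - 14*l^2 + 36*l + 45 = (l - 5)*(l^3 + l^2 - 9*l - 9) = (l - 5)*(l - 3)*(l^2 + 4*l + 3) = (l - 5)*(l - 3)*(l + 1)*(l + 3)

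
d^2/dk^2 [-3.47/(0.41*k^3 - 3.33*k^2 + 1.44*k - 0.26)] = ((8.5362*k - 23.1102)*(0.41*k^3 - 3.33*k^2 + 1.44*k - 0.26) - 3.47*(1.23*k^2 - 6.66*k + 1.44)*(2.46*k^2 - 13.32*k + 2.88))/(0.41*k^3 - 3.33*k^2 + 1.44*k - 0.26)^3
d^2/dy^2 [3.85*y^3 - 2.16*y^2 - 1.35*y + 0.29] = 23.1*y - 4.32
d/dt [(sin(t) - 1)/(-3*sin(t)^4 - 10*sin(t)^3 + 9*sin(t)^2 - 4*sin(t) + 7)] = (9*sin(t)^4 + 8*sin(t)^3 - 39*sin(t)^2 + 18*sin(t) + 3)*cos(t)/(3*sin(t)^4 + 10*sin(t)^3 - 9*sin(t)^2 + 4*sin(t) - 7)^2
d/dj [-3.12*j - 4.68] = -3.12000000000000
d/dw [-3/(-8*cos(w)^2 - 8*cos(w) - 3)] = 24*(sin(w) + sin(2*w))/(8*cos(w) + 4*cos(2*w) + 7)^2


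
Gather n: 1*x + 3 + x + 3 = 2*x + 6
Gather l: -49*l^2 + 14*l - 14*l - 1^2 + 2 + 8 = 9 - 49*l^2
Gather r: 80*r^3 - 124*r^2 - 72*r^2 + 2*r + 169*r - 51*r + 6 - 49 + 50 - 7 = 80*r^3 - 196*r^2 + 120*r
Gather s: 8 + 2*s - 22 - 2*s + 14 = 0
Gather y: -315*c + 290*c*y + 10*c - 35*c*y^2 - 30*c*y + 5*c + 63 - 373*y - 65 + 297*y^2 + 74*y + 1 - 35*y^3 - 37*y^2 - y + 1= -300*c - 35*y^3 + y^2*(260 - 35*c) + y*(260*c - 300)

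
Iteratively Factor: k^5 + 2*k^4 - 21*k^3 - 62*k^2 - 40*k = (k - 5)*(k^4 + 7*k^3 + 14*k^2 + 8*k) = (k - 5)*(k + 1)*(k^3 + 6*k^2 + 8*k) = (k - 5)*(k + 1)*(k + 2)*(k^2 + 4*k) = (k - 5)*(k + 1)*(k + 2)*(k + 4)*(k)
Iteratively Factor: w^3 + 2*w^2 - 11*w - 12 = (w + 4)*(w^2 - 2*w - 3) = (w - 3)*(w + 4)*(w + 1)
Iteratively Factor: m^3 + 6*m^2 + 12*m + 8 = (m + 2)*(m^2 + 4*m + 4) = (m + 2)^2*(m + 2)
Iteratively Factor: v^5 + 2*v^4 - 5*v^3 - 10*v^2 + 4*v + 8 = (v + 2)*(v^4 - 5*v^2 + 4) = (v + 1)*(v + 2)*(v^3 - v^2 - 4*v + 4) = (v + 1)*(v + 2)^2*(v^2 - 3*v + 2) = (v - 2)*(v + 1)*(v + 2)^2*(v - 1)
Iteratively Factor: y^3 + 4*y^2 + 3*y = (y + 1)*(y^2 + 3*y) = y*(y + 1)*(y + 3)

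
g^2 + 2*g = g*(g + 2)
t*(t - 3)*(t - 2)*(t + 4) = t^4 - t^3 - 14*t^2 + 24*t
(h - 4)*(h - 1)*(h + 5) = h^3 - 21*h + 20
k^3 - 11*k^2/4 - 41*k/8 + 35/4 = (k - 7/2)*(k - 5/4)*(k + 2)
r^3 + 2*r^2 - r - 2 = (r - 1)*(r + 1)*(r + 2)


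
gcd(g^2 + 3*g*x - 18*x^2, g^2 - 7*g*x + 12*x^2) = -g + 3*x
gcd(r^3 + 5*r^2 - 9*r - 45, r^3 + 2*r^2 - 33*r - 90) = r^2 + 8*r + 15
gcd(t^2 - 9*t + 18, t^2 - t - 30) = t - 6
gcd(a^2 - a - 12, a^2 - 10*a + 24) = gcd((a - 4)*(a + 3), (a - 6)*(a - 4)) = a - 4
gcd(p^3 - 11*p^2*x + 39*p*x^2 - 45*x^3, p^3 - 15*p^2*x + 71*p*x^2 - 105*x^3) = p^2 - 8*p*x + 15*x^2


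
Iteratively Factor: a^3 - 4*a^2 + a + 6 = (a + 1)*(a^2 - 5*a + 6) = (a - 3)*(a + 1)*(a - 2)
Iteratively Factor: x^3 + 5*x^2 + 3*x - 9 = (x + 3)*(x^2 + 2*x - 3) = (x - 1)*(x + 3)*(x + 3)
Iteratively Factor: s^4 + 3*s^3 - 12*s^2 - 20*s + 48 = (s + 4)*(s^3 - s^2 - 8*s + 12) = (s + 3)*(s + 4)*(s^2 - 4*s + 4) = (s - 2)*(s + 3)*(s + 4)*(s - 2)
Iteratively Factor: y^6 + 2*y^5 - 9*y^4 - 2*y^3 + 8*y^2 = (y - 2)*(y^5 + 4*y^4 - y^3 - 4*y^2) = y*(y - 2)*(y^4 + 4*y^3 - y^2 - 4*y) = y*(y - 2)*(y - 1)*(y^3 + 5*y^2 + 4*y) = y*(y - 2)*(y - 1)*(y + 4)*(y^2 + y) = y^2*(y - 2)*(y - 1)*(y + 4)*(y + 1)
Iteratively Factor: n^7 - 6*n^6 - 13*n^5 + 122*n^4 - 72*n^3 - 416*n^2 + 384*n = (n)*(n^6 - 6*n^5 - 13*n^4 + 122*n^3 - 72*n^2 - 416*n + 384) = n*(n + 4)*(n^5 - 10*n^4 + 27*n^3 + 14*n^2 - 128*n + 96) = n*(n - 1)*(n + 4)*(n^4 - 9*n^3 + 18*n^2 + 32*n - 96) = n*(n - 3)*(n - 1)*(n + 4)*(n^3 - 6*n^2 + 32) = n*(n - 4)*(n - 3)*(n - 1)*(n + 4)*(n^2 - 2*n - 8) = n*(n - 4)*(n - 3)*(n - 1)*(n + 2)*(n + 4)*(n - 4)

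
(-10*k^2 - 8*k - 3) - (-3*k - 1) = -10*k^2 - 5*k - 2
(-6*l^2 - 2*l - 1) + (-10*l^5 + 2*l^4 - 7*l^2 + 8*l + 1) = -10*l^5 + 2*l^4 - 13*l^2 + 6*l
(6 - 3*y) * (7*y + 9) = -21*y^2 + 15*y + 54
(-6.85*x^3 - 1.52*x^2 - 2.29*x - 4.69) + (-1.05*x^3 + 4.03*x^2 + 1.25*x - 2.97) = -7.9*x^3 + 2.51*x^2 - 1.04*x - 7.66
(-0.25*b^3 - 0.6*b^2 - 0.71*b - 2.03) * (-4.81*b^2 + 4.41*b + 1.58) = 1.2025*b^5 + 1.7835*b^4 + 0.374099999999999*b^3 + 5.6852*b^2 - 10.0741*b - 3.2074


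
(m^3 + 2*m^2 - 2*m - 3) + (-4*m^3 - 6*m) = -3*m^3 + 2*m^2 - 8*m - 3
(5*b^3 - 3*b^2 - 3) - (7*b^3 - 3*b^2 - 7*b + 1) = -2*b^3 + 7*b - 4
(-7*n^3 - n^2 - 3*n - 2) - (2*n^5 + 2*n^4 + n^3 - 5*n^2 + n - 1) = -2*n^5 - 2*n^4 - 8*n^3 + 4*n^2 - 4*n - 1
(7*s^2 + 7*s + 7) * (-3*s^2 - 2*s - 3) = -21*s^4 - 35*s^3 - 56*s^2 - 35*s - 21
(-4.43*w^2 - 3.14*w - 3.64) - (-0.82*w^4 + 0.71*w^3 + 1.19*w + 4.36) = 0.82*w^4 - 0.71*w^3 - 4.43*w^2 - 4.33*w - 8.0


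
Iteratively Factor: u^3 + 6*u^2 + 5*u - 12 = (u + 3)*(u^2 + 3*u - 4) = (u - 1)*(u + 3)*(u + 4)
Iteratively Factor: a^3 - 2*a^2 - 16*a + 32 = (a - 2)*(a^2 - 16) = (a - 2)*(a + 4)*(a - 4)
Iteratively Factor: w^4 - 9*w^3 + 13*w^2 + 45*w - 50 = (w - 5)*(w^3 - 4*w^2 - 7*w + 10) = (w - 5)*(w - 1)*(w^2 - 3*w - 10) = (w - 5)^2*(w - 1)*(w + 2)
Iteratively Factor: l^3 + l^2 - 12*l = (l + 4)*(l^2 - 3*l) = l*(l + 4)*(l - 3)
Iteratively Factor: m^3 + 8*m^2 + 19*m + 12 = (m + 1)*(m^2 + 7*m + 12) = (m + 1)*(m + 3)*(m + 4)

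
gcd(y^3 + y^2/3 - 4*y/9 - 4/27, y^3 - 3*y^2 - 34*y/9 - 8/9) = y^2 + y + 2/9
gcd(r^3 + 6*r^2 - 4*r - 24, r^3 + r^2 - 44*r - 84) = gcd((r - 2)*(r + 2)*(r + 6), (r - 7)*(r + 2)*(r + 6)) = r^2 + 8*r + 12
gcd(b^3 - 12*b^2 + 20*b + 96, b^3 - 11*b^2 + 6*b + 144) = b^2 - 14*b + 48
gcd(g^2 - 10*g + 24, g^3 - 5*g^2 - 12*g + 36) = g - 6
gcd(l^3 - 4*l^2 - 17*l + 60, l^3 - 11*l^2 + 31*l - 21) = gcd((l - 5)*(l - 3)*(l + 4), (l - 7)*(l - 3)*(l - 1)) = l - 3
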